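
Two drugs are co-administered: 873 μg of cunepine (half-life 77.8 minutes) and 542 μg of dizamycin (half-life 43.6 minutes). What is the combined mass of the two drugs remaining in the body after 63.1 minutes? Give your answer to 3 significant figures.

cunepine: 873 × (1/2)^(63.1/77.8) = 873 × (1/2)^0.81105 ≈ 497.58 μg.
dizamycin: 542 × (1/2)^(63.1/43.6) = 542 × (1/2)^1.4472 ≈ 198.76 μg.
Total = 497.58 + 198.76 ≈ 696.34 μg.

696 μg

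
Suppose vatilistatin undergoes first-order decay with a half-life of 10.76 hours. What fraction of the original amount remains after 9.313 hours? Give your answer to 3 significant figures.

0.549

n = 9.313/10.76 ≈ 0.86552 half-lives.
Fraction remaining = (1/2)^0.86552 ≈ 0.54885.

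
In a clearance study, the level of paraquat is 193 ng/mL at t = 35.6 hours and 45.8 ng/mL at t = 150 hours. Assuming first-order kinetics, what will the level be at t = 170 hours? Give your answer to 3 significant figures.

35.6 ng/mL

Over Δt = 150 − 35.6 = 114.4 hours, the level fell by a factor of 193/45.8 ≈ 4.214.
n = log₂(4.214) ≈ 2.0752 half-lives, so t½ = 114.4/2.0752 ≈ 55.128 hours.
From t = 150 to t = 170: 45.8 × (1/2)^((170−150)/55.128) ≈ 35.617 ng/mL.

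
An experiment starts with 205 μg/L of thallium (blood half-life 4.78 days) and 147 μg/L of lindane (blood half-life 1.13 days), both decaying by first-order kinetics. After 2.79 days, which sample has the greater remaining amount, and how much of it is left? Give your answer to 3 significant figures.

thallium, 137 μg/L

thallium: 205 × (1/2)^0.58368 ≈ 136.79 μg/L.
lindane: 147 × (1/2)^2.469 ≈ 26.55 μg/L.
Thallium has more remaining, at ≈ 136.79 μg/L.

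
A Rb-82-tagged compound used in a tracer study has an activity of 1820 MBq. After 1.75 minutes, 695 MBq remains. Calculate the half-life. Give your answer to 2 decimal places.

1.26 minutes

A/A₀ = 695/1820 ≈ 0.38187.
n = log₂(2.6187) ≈ 1.3889 half-lives elapsed in 1.75 minutes.
t½ = 1.75/1.3889 ≈ 1.26 minutes.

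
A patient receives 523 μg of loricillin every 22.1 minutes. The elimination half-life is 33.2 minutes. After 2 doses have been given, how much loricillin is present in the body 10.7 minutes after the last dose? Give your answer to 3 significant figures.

The 2 doses were given 32.8, 10.7 minutes ago.
Total = 523·(1/2)^(32.8/33.2) + 523·(1/2)^(10.7/33.2)
      = 263.69 + 418.3 ≈ 681.99 μg.

682 μg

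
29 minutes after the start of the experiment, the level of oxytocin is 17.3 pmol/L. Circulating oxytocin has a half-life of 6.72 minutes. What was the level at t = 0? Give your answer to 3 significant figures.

Number of half-lives elapsed: n = 29/6.72 ≈ 4.3155.
A₀ = A × 2^n = 17.3 × 2^4.3155 = 17.3 × 19.911 ≈ 344.46 pmol/L.

344 pmol/L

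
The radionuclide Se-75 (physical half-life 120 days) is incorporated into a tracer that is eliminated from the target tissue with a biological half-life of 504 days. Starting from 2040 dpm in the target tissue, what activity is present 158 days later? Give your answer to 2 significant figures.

660 dpm

1/t_eff = 1/t_phys + 1/t_biol = 1/120 + 1/504 = 0.010317 per day.
t_eff = 120 × 504 / (120 + 504) ≈ 96.923 days.
Remaining = 2040 × (1/2)^(158/96.923) = 2040 × (1/2)^1.6302 ≈ 659.03 dpm.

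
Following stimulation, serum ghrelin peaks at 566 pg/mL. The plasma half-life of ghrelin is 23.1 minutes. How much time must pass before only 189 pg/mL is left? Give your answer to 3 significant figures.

36.6 minutes

Fraction remaining = 189/566 ≈ 0.33392.
n = log₂(566/189) = ln(2.9947)/ln 2 ≈ 1.5824 half-lives.
t = n × t½ = 1.5824 × 23.1 ≈ 36.554 minutes.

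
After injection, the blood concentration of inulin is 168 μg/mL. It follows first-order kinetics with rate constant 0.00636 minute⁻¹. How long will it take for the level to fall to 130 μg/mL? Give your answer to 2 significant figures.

40 minutes

t½ = ln 2 / λ = 0.69315 / 0.00636 ≈ 108.99 minutes.
Fraction remaining = 130/168 ≈ 0.77381.
n = log₂(168/130) = ln(1.2923)/ln 2 ≈ 0.36995 half-lives.
t = n × t½ = 0.36995 × 108.99 ≈ 40.319 minutes.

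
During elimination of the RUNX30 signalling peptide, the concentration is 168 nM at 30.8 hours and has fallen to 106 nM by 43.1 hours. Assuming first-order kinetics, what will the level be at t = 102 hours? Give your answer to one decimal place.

Over Δt = 43.1 − 30.8 = 12.3 hours, the level fell by a factor of 168/106 ≈ 1.5849.
n = log₂(1.5849) ≈ 0.6644 half-lives, so t½ = 12.3/0.6644 ≈ 18.513 hours.
From t = 43.1 to t = 102: 106 × (1/2)^((102−43.1)/18.513) ≈ 11.683 nM.

11.7 nM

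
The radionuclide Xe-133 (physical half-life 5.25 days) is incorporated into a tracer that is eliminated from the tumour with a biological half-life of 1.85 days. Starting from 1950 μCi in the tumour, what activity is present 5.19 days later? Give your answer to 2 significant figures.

1/t_eff = 1/t_phys + 1/t_biol = 1/5.25 + 1/1.85 = 0.73102 per day.
t_eff = 5.25 × 1.85 / (5.25 + 1.85) ≈ 1.368 days.
Remaining = 1950 × (1/2)^(5.19/1.368) = 1950 × (1/2)^3.794 ≈ 140.58 μCi.

140 μCi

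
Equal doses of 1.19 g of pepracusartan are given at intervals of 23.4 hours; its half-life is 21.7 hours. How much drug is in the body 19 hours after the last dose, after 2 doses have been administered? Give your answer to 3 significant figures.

The 2 doses were given 42.4, 19 hours ago.
Total = 1.19·(1/2)^(42.4/21.7) + 1.19·(1/2)^(19/21.7)
      = 0.30716 + 0.64859 ≈ 0.95575 g.

0.956 g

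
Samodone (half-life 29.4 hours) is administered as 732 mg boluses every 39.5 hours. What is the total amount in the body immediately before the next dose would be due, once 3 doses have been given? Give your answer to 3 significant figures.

The 3 doses were given 118.5, 79, 39.5 hours ago.
Total = 732·(1/2)^(118.5/29.4) + 732·(1/2)^(79/29.4) + 732·(1/2)^(39.5/29.4)
      = 44.789 + 113.66 + 288.45 ≈ 446.9 mg.

447 mg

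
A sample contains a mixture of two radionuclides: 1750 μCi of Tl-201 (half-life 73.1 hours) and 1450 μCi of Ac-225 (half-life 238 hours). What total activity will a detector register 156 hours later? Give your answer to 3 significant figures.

1320 μCi

Tl-201: 1750 × (1/2)^(156/73.1) = 1750 × (1/2)^2.1341 ≈ 398.68 μCi.
Ac-225: 1450 × (1/2)^(156/238) = 1450 × (1/2)^0.65546 ≈ 920.56 μCi.
Total = 398.68 + 920.56 ≈ 1319.2 μCi.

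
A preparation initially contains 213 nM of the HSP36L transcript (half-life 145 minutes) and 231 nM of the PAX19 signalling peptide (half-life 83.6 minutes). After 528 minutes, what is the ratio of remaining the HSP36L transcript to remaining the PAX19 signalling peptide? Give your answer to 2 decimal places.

HSP36L transcript: 213 × (1/2)^(528/145) = 213 × (1/2)^3.6414 ≈ 17.069 nM.
PAX19 signalling peptide: 231 × (1/2)^(528/83.6) = 231 × (1/2)^6.3158 ≈ 2.8998 nM.
Ratio ≈ 17.069 / 2.8998 ≈ 5.8863.

5.89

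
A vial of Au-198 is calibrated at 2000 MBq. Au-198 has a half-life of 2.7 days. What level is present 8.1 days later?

250 MBq

Elapsed time is 3 half-lives (8.1/2.7).
Each half-life halves the amount: 2000 × (1/2)^3 = 2000/8 = 250 MBq.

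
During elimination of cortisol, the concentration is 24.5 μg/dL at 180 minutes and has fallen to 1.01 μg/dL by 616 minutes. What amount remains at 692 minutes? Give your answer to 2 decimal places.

0.58 μg/dL

Over Δt = 616 − 180 = 436 minutes, the level fell by a factor of 24.5/1.01 ≈ 24.257.
n = log₂(24.257) ≈ 4.6004 half-lives, so t½ = 436/4.6004 ≈ 94.775 minutes.
From t = 616 to t = 692: 1.01 × (1/2)^((692−616)/94.775) ≈ 0.57933 μg/dL.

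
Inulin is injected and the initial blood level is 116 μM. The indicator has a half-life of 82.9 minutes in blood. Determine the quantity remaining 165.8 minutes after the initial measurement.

Elapsed time is 2 half-lives (165.8/82.9).
Each half-life halves the amount: 116 × (1/2)^2 = 116/4 = 29 μM.

29 μM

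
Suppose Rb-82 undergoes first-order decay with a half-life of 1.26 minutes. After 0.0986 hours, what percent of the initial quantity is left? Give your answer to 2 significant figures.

3.9%

0.0986 hours = 5.916 minutes.
n = 5.916/1.26 ≈ 4.6952 half-lives.
Fraction remaining = (1/2)^4.6952 ≈ 0.0386, i.e. 3.86%.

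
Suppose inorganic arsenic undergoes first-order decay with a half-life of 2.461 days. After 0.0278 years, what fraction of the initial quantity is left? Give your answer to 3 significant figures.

0.0278 years = 10.147 days.
n = 10.147/2.461 ≈ 4.1231 half-lives.
Fraction remaining = (1/2)^4.1231 ≈ 0.057387.

0.0574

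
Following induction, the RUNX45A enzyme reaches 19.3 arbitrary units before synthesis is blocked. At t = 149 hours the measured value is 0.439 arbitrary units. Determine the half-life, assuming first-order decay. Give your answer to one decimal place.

A/A₀ = 0.439/19.3 ≈ 0.022746.
n = log₂(43.964) ≈ 5.4582 half-lives elapsed in 149 hours.
t½ = 149/5.4582 ≈ 27.298 hours.

27.3 hours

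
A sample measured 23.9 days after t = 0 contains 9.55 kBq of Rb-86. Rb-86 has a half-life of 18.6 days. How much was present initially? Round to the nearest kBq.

23 kBq

Number of half-lives elapsed: n = 23.9/18.6 ≈ 1.2849.
A₀ = A × 2^n = 9.55 × 2^1.2849 = 9.55 × 2.4367 ≈ 23.271 kBq.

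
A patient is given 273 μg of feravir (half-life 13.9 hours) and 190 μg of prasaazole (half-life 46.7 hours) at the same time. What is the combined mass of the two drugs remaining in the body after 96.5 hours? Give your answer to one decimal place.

feravir: 273 × (1/2)^(96.5/13.9) = 273 × (1/2)^6.9424 ≈ 2.2196 μg.
prasaazole: 190 × (1/2)^(96.5/46.7) = 190 × (1/2)^2.0664 ≈ 45.364 μg.
Total = 2.2196 + 45.364 ≈ 47.584 μg.

47.6 μg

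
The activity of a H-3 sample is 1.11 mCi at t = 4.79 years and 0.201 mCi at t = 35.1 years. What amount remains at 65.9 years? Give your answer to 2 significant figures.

0.035 mCi

Over Δt = 35.1 − 4.79 = 30.31 years, the level fell by a factor of 1.11/0.201 ≈ 5.5224.
n = log₂(5.5224) ≈ 2.4653 half-lives, so t½ = 30.31/2.4653 ≈ 12.295 years.
From t = 35.1 to t = 65.9: 0.201 × (1/2)^((65.9−35.1)/12.295) ≈ 0.035406 mCi.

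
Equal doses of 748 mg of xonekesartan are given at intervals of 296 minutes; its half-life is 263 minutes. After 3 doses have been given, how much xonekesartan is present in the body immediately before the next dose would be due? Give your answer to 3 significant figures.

The 3 doses were given 888, 592, 296 minutes ago.
Total = 748·(1/2)^(888/263) + 748·(1/2)^(592/263) + 748·(1/2)^(296/263)
      = 72.027 + 157.14 + 342.85 ≈ 572.02 mg.

572 mg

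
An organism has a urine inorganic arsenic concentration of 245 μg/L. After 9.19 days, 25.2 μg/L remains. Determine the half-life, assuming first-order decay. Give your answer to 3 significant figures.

A/A₀ = 25.2/245 ≈ 0.10286.
n = log₂(9.7222) ≈ 3.2813 half-lives elapsed in 9.19 days.
t½ = 9.19/3.2813 ≈ 2.8007 days.

2.80 days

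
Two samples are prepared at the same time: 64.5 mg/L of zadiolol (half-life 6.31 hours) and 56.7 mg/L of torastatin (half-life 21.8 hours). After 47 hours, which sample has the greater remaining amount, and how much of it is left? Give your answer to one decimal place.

torastatin, 12.7 mg/L

zadiolol: 64.5 × (1/2)^7.4485 ≈ 0.36927 mg/L.
torastatin: 56.7 × (1/2)^2.156 ≈ 12.723 mg/L.
Torastatin has more remaining, at ≈ 12.723 mg/L.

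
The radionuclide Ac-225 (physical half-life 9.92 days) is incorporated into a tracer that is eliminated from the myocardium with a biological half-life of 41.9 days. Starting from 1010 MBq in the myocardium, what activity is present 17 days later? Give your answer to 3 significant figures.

1/t_eff = 1/t_phys + 1/t_biol = 1/9.92 + 1/41.9 = 0.12467 per day.
t_eff = 9.92 × 41.9 / (9.92 + 41.9) ≈ 8.021 days.
Remaining = 1010 × (1/2)^(17/8.021) = 1010 × (1/2)^2.1194 ≈ 232.44 MBq.

232 MBq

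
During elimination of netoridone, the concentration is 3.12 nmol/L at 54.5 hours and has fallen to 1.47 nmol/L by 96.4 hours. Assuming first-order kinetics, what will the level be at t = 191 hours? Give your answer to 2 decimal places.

Over Δt = 96.4 − 54.5 = 41.9 hours, the level fell by a factor of 3.12/1.47 ≈ 2.1224.
n = log₂(2.1224) ≈ 1.0857 half-lives, so t½ = 41.9/1.0857 ≈ 38.592 hours.
From t = 96.4 to t = 191: 1.47 × (1/2)^((191−96.4)/38.592) ≈ 0.26878 nmol/L.

0.27 nmol/L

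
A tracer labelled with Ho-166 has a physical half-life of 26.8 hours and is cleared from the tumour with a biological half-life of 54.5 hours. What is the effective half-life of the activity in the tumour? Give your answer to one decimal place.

1/t_eff = 1/t_phys + 1/t_biol = 1/26.8 + 1/54.5 = 0.055662 per hour.
t_eff = 26.8 × 54.5 / (26.8 + 54.5) ≈ 17.966 hours.

18.0 hours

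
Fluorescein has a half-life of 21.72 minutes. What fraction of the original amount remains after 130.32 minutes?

n = 130.32/21.72 ≈ 6 half-lives.
Fraction remaining = (1/2)^6 ≈ 0.015625.

0.015625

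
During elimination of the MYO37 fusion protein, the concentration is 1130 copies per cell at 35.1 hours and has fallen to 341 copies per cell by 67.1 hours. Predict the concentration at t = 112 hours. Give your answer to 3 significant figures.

Over Δt = 67.1 − 35.1 = 32 hours, the level fell by a factor of 1130/341 ≈ 3.3138.
n = log₂(3.3138) ≈ 1.7285 half-lives, so t½ = 32/1.7285 ≈ 18.513 hours.
From t = 67.1 to t = 112: 341 × (1/2)^((112−67.1)/18.513) ≈ 63.486 copies per cell.

63.5 copies per cell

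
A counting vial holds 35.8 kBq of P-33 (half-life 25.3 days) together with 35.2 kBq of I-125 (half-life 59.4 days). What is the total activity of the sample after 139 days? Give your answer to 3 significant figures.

P-33: 35.8 × (1/2)^(139/25.3) = 35.8 × (1/2)^5.4941 ≈ 0.79433 kBq.
I-125: 35.2 × (1/2)^(139/59.4) = 35.2 × (1/2)^2.3401 ≈ 6.952 kBq.
Total = 0.79433 + 6.952 ≈ 7.7464 kBq.

7.75 kBq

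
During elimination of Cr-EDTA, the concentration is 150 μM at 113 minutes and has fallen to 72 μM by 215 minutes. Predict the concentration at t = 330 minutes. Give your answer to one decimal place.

Over Δt = 215 − 113 = 102 minutes, the level fell by a factor of 150/72 ≈ 2.0833.
n = log₂(2.0833) ≈ 1.0589 half-lives, so t½ = 102/1.0589 ≈ 96.327 minutes.
From t = 215 to t = 330: 72 × (1/2)^((330−215)/96.327) ≈ 31.474 μM.

31.5 μM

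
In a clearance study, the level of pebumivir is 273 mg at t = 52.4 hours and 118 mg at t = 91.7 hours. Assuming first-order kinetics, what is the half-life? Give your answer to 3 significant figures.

Over Δt = 91.7 − 52.4 = 39.3 hours, the level fell by a factor of 273/118 ≈ 2.3136.
n = log₂(2.3136) ≈ 1.2101 half-lives, so t½ = 39.3/1.2101 ≈ 32.476 hours.

32.5 hours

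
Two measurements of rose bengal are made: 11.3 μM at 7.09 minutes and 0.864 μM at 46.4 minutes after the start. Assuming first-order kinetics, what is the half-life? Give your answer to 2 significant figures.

11 minutes

Over Δt = 46.4 − 7.09 = 39.31 minutes, the level fell by a factor of 11.3/0.864 ≈ 13.079.
n = log₂(13.079) ≈ 3.7091 half-lives, so t½ = 39.31/3.7091 ≈ 10.598 minutes.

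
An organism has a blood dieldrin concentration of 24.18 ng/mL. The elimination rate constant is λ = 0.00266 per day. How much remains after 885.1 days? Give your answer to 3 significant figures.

t½ = ln 2 / λ = 0.69315 / 0.00266 ≈ 260.58 days.
Number of half-lives: n = 885.1/260.58 ≈ 3.3966.
Remaining = 24.18 × (1/2)^3.3966 = 24.18 × 0.094954 ≈ 2.296 ng/mL.

2.30 ng/mL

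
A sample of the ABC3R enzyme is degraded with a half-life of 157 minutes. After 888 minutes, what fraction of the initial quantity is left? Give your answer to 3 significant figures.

n = 888/157 ≈ 5.6561 half-lives.
Fraction remaining = (1/2)^5.6561 ≈ 0.019832.

0.0198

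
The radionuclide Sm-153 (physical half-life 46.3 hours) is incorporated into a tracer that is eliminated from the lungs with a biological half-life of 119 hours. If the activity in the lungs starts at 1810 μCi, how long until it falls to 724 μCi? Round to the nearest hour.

1/t_eff = 1/t_phys + 1/t_biol = 1/46.3 + 1/119 = 0.030002 per hour.
t_eff = 46.3 × 119 / (46.3 + 119) ≈ 33.332 hours.
n = log₂(1810/724) ≈ 1.3219; t = 1.3219 × 33.332 ≈ 44.062 hours.

44 hours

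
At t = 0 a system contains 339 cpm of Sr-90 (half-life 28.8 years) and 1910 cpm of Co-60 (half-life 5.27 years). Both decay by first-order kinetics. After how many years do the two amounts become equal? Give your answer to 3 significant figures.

Set 339·(1/2)^(t/28.8) = 1910·(1/2)^(t/5.27).
Taking log₂: log₂(339/1910) = t·(1/28.8 − 1/5.27).
log₂(0.17749) = -2.4942; 1/28.8 − 1/5.27 = -0.15503.
t = -2.4942 / -0.15503 ≈ 16.088 years.

16.1 years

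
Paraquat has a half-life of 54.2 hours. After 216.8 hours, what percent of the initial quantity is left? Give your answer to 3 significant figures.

6.25%

n = 216.8/54.2 ≈ 4 half-lives.
Fraction remaining = (1/2)^4 ≈ 0.0625, i.e. 6.25%.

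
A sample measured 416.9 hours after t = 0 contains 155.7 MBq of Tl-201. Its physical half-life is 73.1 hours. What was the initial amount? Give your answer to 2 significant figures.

Number of half-lives elapsed: n = 416.9/73.1 ≈ 5.7031.
A₀ = A × 2^n = 155.7 × 2^5.7031 = 155.7 × 52.098 ≈ 8111.6 MBq.

8100 MBq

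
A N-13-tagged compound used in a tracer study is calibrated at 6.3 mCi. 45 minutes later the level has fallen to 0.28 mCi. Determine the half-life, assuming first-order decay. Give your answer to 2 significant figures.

A/A₀ = 0.28/6.3 ≈ 0.044444.
n = log₂(22.5) ≈ 4.4919 half-lives elapsed in 45 minutes.
t½ = 45/4.4919 ≈ 10.018 minutes.

10 minutes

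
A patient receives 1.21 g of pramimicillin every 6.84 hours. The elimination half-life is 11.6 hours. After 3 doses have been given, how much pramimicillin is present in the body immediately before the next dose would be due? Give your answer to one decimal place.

1.7 g

The 3 doses were given 20.52, 13.68, 6.84 hours ago.
Total = 1.21·(1/2)^(20.52/11.6) + 1.21·(1/2)^(13.68/11.6) + 1.21·(1/2)^(6.84/11.6)
      = 0.35504 + 0.53429 + 0.80405 ≈ 1.6934 g.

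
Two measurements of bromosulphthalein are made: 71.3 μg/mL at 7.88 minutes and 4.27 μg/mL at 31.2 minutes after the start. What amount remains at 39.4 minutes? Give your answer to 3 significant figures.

Over Δt = 31.2 − 7.88 = 23.32 minutes, the level fell by a factor of 71.3/4.27 ≈ 16.698.
n = log₂(16.698) ≈ 4.0616 half-lives, so t½ = 23.32/4.0616 ≈ 5.7416 minutes.
From t = 31.2 to t = 39.4: 4.27 × (1/2)^((39.4−31.2)/5.7416) ≈ 1.5867 μg/mL.

1.59 μg/mL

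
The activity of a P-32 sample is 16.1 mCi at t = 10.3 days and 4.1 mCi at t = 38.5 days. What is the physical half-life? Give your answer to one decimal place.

Over Δt = 38.5 − 10.3 = 28.2 days, the level fell by a factor of 16.1/4.1 ≈ 3.9268.
n = log₂(3.9268) ≈ 1.9734 half-lives, so t½ = 28.2/1.9734 ≈ 14.29 days.

14.3 days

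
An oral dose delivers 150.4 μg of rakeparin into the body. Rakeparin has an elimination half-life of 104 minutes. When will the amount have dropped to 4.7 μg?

520 minutes

4.7/150.4 = 1/32, so 5 half-lives have elapsed.
t = 5 × 104 = 520 minutes.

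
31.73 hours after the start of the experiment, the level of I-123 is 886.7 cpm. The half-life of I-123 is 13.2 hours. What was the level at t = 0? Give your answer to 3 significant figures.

4690 cpm

Number of half-lives elapsed: n = 31.73/13.2 ≈ 2.4038.
A₀ = A × 2^n = 886.7 × 2^2.4038 = 886.7 × 5.2919 ≈ 4692.3 cpm.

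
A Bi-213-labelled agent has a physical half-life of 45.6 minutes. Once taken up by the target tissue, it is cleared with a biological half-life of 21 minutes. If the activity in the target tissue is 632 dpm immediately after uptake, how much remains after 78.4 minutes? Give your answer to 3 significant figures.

1/t_eff = 1/t_phys + 1/t_biol = 1/45.6 + 1/21 = 0.069549 per minute.
t_eff = 45.6 × 21 / (45.6 + 21) ≈ 14.378 minutes.
Remaining = 632 × (1/2)^(78.4/14.378) = 632 × (1/2)^5.4526 ≈ 14.431 dpm.

14.4 dpm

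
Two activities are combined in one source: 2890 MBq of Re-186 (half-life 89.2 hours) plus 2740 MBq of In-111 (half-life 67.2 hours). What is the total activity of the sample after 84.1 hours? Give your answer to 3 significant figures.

2650 MBq

Re-186: 2890 × (1/2)^(84.1/89.2) = 2890 × (1/2)^0.94283 ≈ 1503.4 MBq.
In-111: 2740 × (1/2)^(84.1/67.2) = 2740 × (1/2)^1.2515 ≈ 1150.8 MBq.
Total = 1503.4 + 1150.8 ≈ 2654.3 MBq.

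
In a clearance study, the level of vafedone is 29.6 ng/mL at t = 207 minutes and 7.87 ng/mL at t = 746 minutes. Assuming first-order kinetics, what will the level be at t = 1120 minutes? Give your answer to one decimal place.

Over Δt = 746 − 207 = 539 minutes, the level fell by a factor of 29.6/7.87 ≈ 3.7611.
n = log₂(3.7611) ≈ 1.9112 half-lives, so t½ = 539/1.9112 ≈ 282.03 minutes.
From t = 746 to t = 1120: 7.87 × (1/2)^((1120−746)/282.03) ≈ 3.1389 ng/mL.

3.1 ng/mL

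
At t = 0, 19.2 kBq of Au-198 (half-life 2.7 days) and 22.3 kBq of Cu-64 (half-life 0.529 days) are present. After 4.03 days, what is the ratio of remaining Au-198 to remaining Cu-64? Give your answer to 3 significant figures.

60.1

Au-198: 19.2 × (1/2)^(4.03/2.7) = 19.2 × (1/2)^1.4926 ≈ 6.8232 kBq.
Cu-64: 22.3 × (1/2)^(4.03/0.529) = 22.3 × (1/2)^7.6181 ≈ 0.1135 kBq.
Ratio ≈ 6.8232 / 0.1135 ≈ 60.114.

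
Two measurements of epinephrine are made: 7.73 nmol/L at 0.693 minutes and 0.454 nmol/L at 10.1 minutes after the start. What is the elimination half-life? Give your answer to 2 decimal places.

2.30 minutes

Over Δt = 10.1 − 0.693 = 9.407 minutes, the level fell by a factor of 7.73/0.454 ≈ 17.026.
n = log₂(17.026) ≈ 4.0897 half-lives, so t½ = 9.407/4.0897 ≈ 2.3002 minutes.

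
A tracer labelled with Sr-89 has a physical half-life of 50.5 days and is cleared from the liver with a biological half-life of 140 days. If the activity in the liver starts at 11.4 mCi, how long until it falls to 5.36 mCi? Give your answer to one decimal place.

1/t_eff = 1/t_phys + 1/t_biol = 1/50.5 + 1/140 = 0.026945 per day.
t_eff = 50.5 × 140 / (50.5 + 140) ≈ 37.113 days.
n = log₂(11.4/5.36) ≈ 1.0887; t = 1.0887 × 37.113 ≈ 40.406 days.

40.4 days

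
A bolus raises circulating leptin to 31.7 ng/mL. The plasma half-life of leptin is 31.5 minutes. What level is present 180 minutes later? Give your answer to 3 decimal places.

Number of half-lives: n = 180/31.5 ≈ 5.7143.
Remaining = 31.7 × (1/2)^5.7143 = 31.7 × 0.019047 ≈ 0.60379 ng/mL.

0.604 ng/mL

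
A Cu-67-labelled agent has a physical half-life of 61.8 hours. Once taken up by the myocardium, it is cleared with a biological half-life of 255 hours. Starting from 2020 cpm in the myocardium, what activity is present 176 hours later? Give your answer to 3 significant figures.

1/t_eff = 1/t_phys + 1/t_biol = 1/61.8 + 1/255 = 0.020103 per hour.
t_eff = 61.8 × 255 / (61.8 + 255) ≈ 49.744 hours.
Remaining = 2020 × (1/2)^(176/49.744) = 2020 × (1/2)^3.5381 ≈ 173.89 cpm.

174 cpm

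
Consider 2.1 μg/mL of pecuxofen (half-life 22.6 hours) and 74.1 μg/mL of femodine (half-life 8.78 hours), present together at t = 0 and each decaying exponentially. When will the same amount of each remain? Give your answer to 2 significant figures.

74 hours

Set 2.1·(1/2)^(t/22.6) = 74.1·(1/2)^(t/8.78).
Taking log₂: log₂(2.1/74.1) = t·(1/22.6 − 1/8.78).
log₂(0.02834) = -5.141; 1/22.6 − 1/8.78 = -0.069647.
t = -5.141 / -0.069647 ≈ 73.815 hours.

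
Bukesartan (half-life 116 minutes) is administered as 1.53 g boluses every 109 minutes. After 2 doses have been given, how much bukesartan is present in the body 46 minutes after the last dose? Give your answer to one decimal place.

1.8 g

The 2 doses were given 155, 46 minutes ago.
Total = 1.53·(1/2)^(155/116) + 1.53·(1/2)^(46/116)
      = 0.60597 + 1.1623 ≈ 1.7683 g.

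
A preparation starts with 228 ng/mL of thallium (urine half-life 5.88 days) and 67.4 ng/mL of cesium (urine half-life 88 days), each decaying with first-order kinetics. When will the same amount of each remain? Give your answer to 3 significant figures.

11.1 days

Set 228·(1/2)^(t/5.88) = 67.4·(1/2)^(t/88).
Taking log₂: log₂(228/67.4) = t·(1/5.88 − 1/88).
log₂(3.3828) = 1.7582; 1/5.88 − 1/88 = 0.1587.
t = 1.7582 / 0.1587 ≈ 11.079 days.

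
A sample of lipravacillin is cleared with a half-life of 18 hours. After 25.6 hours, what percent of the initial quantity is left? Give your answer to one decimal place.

n = 25.6/18 ≈ 1.4222 half-lives.
Fraction remaining = (1/2)^1.4222 ≈ 0.37314, i.e. 37.314%.

37.3%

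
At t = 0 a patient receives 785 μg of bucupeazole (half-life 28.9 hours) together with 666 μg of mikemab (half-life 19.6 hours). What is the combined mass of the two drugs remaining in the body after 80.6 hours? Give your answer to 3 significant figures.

152 μg

bucupeazole: 785 × (1/2)^(80.6/28.9) = 785 × (1/2)^2.7889 ≈ 113.58 μg.
mikemab: 666 × (1/2)^(80.6/19.6) = 666 × (1/2)^4.1122 ≈ 38.509 μg.
Total = 113.58 + 38.509 ≈ 152.09 μg.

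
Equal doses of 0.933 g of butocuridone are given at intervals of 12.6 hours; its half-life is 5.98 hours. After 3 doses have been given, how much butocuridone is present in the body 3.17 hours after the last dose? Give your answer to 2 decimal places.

The 3 doses were given 28.37, 15.77, 3.17 hours ago.
Total = 0.933·(1/2)^(28.37/5.98) + 0.933·(1/2)^(15.77/5.98) + 0.933·(1/2)^(3.17/5.98)
      = 0.034814 + 0.14998 + 0.64611 ≈ 0.8309 g.

0.83 g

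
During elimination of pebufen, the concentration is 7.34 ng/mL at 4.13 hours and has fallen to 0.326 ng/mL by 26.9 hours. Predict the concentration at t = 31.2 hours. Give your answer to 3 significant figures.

Over Δt = 26.9 − 4.13 = 22.77 hours, the level fell by a factor of 7.34/0.326 ≈ 22.515.
n = log₂(22.515) ≈ 4.4928 half-lives, so t½ = 22.77/4.4928 ≈ 5.0681 hours.
From t = 26.9 to t = 31.2: 0.326 × (1/2)^((31.2−26.9)/5.0681) ≈ 0.18105 ng/mL.

0.181 ng/mL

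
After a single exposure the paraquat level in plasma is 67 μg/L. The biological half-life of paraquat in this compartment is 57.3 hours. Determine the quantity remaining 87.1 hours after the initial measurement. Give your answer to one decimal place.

Number of half-lives: n = 87.1/57.3 ≈ 1.5201.
Remaining = 67 × (1/2)^1.5201 = 67 × 0.34867 ≈ 23.361 μg/L.

23.4 μg/L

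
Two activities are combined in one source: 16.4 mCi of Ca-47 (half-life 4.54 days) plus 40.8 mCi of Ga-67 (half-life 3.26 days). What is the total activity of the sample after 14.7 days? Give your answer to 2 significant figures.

Ca-47: 16.4 × (1/2)^(14.7/4.54) = 16.4 × (1/2)^3.2379 ≈ 1.7384 mCi.
Ga-67: 40.8 × (1/2)^(14.7/3.26) = 40.8 × (1/2)^4.5092 ≈ 1.7917 mCi.
Total = 1.7384 + 1.7917 ≈ 3.53 mCi.

3.5 mCi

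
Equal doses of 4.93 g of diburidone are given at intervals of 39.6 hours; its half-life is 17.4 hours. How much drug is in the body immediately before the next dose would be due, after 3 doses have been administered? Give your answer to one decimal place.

The 3 doses were given 118.8, 79.2, 39.6 hours ago.
Total = 4.93·(1/2)^(118.8/17.4) + 4.93·(1/2)^(79.2/17.4) + 4.93·(1/2)^(39.6/17.4)
      = 0.043405 + 0.2102 + 1.018 ≈ 1.2716 g.

1.3 g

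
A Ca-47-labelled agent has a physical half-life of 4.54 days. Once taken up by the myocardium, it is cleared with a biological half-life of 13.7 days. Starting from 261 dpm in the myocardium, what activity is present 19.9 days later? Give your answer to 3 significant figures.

4.57 dpm

1/t_eff = 1/t_phys + 1/t_biol = 1/4.54 + 1/13.7 = 0.29326 per day.
t_eff = 4.54 × 13.7 / (4.54 + 13.7) ≈ 3.41 days.
Remaining = 261 × (1/2)^(19.9/3.41) = 261 × (1/2)^5.8358 ≈ 4.5697 dpm.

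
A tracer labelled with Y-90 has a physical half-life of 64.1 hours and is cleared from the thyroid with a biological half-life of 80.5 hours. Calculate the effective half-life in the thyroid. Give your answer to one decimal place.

35.7 hours

1/t_eff = 1/t_phys + 1/t_biol = 1/64.1 + 1/80.5 = 0.028023 per hour.
t_eff = 64.1 × 80.5 / (64.1 + 80.5) ≈ 35.685 hours.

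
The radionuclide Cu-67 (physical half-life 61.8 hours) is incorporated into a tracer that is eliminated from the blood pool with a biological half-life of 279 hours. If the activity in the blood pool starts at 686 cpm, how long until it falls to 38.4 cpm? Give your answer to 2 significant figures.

1/t_eff = 1/t_phys + 1/t_biol = 1/61.8 + 1/279 = 0.019765 per hour.
t_eff = 61.8 × 279 / (61.8 + 279) ≈ 50.593 hours.
n = log₂(686/38.4) ≈ 4.159; t = 4.159 × 50.593 ≈ 210.42 hours.

210 hours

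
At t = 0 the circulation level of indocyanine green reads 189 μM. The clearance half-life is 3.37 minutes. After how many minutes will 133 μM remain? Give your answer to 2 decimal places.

1.71 minutes

Fraction remaining = 133/189 ≈ 0.7037.
n = log₂(189/133) = ln(1.4211)/ln 2 ≈ 0.50696 half-lives.
t = n × t½ = 0.50696 × 3.37 ≈ 1.7085 minutes.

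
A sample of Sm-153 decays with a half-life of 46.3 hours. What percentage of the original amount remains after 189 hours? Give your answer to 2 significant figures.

n = 189/46.3 ≈ 4.0821 half-lives.
Fraction remaining = (1/2)^4.0821 ≈ 0.059044, i.e. 5.9044%.

5.9%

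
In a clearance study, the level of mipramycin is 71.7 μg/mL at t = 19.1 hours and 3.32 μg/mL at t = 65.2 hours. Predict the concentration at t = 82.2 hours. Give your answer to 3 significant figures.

Over Δt = 65.2 − 19.1 = 46.1 hours, the level fell by a factor of 71.7/3.32 ≈ 21.596.
n = log₂(21.596) ≈ 4.4327 half-lives, so t½ = 46.1/4.4327 ≈ 10.4 hours.
From t = 65.2 to t = 82.2: 3.32 × (1/2)^((82.2−65.2)/10.4) ≈ 1.0692 μg/mL.

1.07 μg/mL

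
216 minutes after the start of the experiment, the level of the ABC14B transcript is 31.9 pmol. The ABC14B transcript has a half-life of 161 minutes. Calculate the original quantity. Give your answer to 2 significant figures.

Number of half-lives elapsed: n = 216/161 ≈ 1.3416.
A₀ = A × 2^n = 31.9 × 2^1.3416 = 31.9 × 2.5343 ≈ 80.846 pmol.

81 pmol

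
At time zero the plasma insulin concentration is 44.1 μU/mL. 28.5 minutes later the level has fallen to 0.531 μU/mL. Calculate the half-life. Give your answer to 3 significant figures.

A/A₀ = 0.531/44.1 ≈ 0.012041.
n = log₂(83.051) ≈ 6.3759 half-lives elapsed in 28.5 minutes.
t½ = 28.5/6.3759 ≈ 4.4699 minutes.

4.47 minutes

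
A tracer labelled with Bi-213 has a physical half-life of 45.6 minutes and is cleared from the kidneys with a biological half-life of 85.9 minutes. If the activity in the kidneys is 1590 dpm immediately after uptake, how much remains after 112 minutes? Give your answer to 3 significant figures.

1/t_eff = 1/t_phys + 1/t_biol = 1/45.6 + 1/85.9 = 0.033571 per minute.
t_eff = 45.6 × 85.9 / (45.6 + 85.9) ≈ 29.787 minutes.
Remaining = 1590 × (1/2)^(112/29.787) = 1590 × (1/2)^3.76 ≈ 117.36 dpm.

117 dpm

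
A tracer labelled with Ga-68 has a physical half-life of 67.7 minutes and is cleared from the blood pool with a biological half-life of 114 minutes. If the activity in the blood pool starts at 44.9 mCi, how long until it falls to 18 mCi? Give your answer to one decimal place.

1/t_eff = 1/t_phys + 1/t_biol = 1/67.7 + 1/114 = 0.023543 per minute.
t_eff = 67.7 × 114 / (67.7 + 114) ≈ 42.476 minutes.
n = log₂(44.9/18) ≈ 1.3187; t = 1.3187 × 42.476 ≈ 56.013 minutes.

56.0 minutes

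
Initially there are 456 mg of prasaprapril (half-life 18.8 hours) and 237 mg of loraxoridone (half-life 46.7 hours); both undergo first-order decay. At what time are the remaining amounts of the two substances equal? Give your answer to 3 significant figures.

Set 456·(1/2)^(t/18.8) = 237·(1/2)^(t/46.7).
Taking log₂: log₂(456/237) = t·(1/18.8 − 1/46.7).
log₂(1.9241) = 0.94415; 1/18.8 − 1/46.7 = 0.031778.
t = 0.94415 / 0.031778 ≈ 29.711 hours.

29.7 hours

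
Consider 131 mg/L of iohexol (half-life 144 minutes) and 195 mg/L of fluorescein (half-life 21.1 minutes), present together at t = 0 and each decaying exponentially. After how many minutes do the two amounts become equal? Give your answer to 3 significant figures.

14.2 minutes

Set 131·(1/2)^(t/144) = 195·(1/2)^(t/21.1).
Taking log₂: log₂(131/195) = t·(1/144 − 1/21.1).
log₂(0.67179) = -0.57391; 1/144 − 1/21.1 = -0.040449.
t = -0.57391 / -0.040449 ≈ 14.188 minutes.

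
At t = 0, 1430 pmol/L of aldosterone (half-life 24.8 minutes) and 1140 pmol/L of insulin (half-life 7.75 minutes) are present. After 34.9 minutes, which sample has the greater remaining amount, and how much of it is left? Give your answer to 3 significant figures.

aldosterone, 539 pmol/L

aldosterone: 1430 × (1/2)^1.4073 ≈ 539.15 pmol/L.
insulin: 1140 × (1/2)^4.5032 ≈ 50.269 pmol/L.
Aldosterone has more remaining, at ≈ 539.15 pmol/L.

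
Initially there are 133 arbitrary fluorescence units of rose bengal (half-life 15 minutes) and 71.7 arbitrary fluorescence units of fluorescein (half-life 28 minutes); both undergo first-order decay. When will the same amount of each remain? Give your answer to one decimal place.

28.8 minutes

Set 133·(1/2)^(t/15) = 71.7·(1/2)^(t/28).
Taking log₂: log₂(133/71.7) = t·(1/15 − 1/28).
log₂(1.855) = 0.89138; 1/15 − 1/28 = 0.030952.
t = 0.89138 / 0.030952 ≈ 28.798 minutes.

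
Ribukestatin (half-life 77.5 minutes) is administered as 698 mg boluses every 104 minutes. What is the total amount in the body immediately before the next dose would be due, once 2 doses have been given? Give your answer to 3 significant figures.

The 2 doses were given 208, 104 minutes ago.
Total = 698·(1/2)^(208/77.5) + 698·(1/2)^(104/77.5)
      = 108.62 + 275.35 ≈ 383.98 mg.

384 mg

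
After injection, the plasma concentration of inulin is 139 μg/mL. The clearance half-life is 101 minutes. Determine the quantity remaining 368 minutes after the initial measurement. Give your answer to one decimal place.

11.1 μg/mL

Number of half-lives: n = 368/101 ≈ 3.6436.
Remaining = 139 × (1/2)^3.6436 = 139 × 0.080016 ≈ 11.122 μg/mL.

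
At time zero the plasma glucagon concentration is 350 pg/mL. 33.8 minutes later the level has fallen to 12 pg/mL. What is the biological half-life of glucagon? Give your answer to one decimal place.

A/A₀ = 12/350 ≈ 0.034286.
n = log₂(29.167) ≈ 4.8662 half-lives elapsed in 33.8 minutes.
t½ = 33.8/4.8662 ≈ 6.9458 minutes.

6.9 minutes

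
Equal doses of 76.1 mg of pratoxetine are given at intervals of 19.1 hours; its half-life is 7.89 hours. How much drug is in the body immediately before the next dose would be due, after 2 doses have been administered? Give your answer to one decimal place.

The 2 doses were given 38.2, 19.1 hours ago.
Total = 76.1·(1/2)^(38.2/7.89) + 76.1·(1/2)^(19.1/7.89)
      = 2.6542 + 14.212 ≈ 16.866 mg.

16.9 mg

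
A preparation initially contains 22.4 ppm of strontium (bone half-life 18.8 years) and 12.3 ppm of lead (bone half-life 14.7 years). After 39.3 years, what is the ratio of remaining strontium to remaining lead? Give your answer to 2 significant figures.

2.7

strontium: 22.4 × (1/2)^(39.3/18.8) = 22.4 × (1/2)^2.0904 ≈ 5.2598 ppm.
lead: 12.3 × (1/2)^(39.3/14.7) = 12.3 × (1/2)^2.6735 ≈ 1.928 ppm.
Ratio ≈ 5.2598 / 1.928 ≈ 2.7281.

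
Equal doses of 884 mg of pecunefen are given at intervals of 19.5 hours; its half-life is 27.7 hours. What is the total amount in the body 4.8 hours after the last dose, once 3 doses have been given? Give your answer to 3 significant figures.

1560 mg

The 3 doses were given 43.8, 24.3, 4.8 hours ago.
Total = 884·(1/2)^(43.8/27.7) + 884·(1/2)^(24.3/27.7) + 884·(1/2)^(4.8/27.7)
      = 295.43 + 481.25 + 783.95 ≈ 1560.6 mg.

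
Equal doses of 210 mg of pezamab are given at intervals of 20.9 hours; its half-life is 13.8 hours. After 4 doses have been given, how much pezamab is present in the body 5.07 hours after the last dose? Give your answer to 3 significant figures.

The 4 doses were given 67.77, 46.87, 25.97, 5.07 hours ago.
Total = 210·(1/2)^(67.77/13.8) + 210·(1/2)^(46.87/13.8) + 210·(1/2)^(25.97/13.8) + 210·(1/2)^(5.07/13.8)
      = 6.9807 + 19.944 + 56.979 + 162.79 ≈ 246.69 mg.

247 mg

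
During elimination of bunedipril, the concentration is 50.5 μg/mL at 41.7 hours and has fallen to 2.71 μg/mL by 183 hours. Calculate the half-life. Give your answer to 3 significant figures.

Over Δt = 183 − 41.7 = 141.3 hours, the level fell by a factor of 50.5/2.71 ≈ 18.635.
n = log₂(18.635) ≈ 4.2199 half-lives, so t½ = 141.3/4.2199 ≈ 33.484 hours.

33.5 hours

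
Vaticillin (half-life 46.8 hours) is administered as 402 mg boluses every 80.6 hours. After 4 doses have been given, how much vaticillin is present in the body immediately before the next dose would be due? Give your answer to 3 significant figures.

173 mg

The 4 doses were given 322.4, 241.8, 161.2, 80.6 hours ago.
Total = 402·(1/2)^(322.4/46.8) + 402·(1/2)^(241.8/46.8) + 402·(1/2)^(161.2/46.8) + 402·(1/2)^(80.6/46.8)
      = 3.3921 + 11.192 + 36.927 + 121.84 ≈ 173.35 mg.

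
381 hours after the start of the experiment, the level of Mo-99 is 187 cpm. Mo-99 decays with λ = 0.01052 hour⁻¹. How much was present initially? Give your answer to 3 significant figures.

t½ = ln 2 / λ = 0.69315 / 0.01052 ≈ 65.889 hours.
Number of half-lives elapsed: n = 381/65.889 ≈ 5.7825.
A₀ = A × 2^n = 187 × 2^5.7825 = 187 × 55.043 ≈ 10293 cpm.

10300 cpm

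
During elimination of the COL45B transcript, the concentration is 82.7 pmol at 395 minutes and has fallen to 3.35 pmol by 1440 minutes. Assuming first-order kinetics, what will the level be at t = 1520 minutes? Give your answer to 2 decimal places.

2.62 pmol

Over Δt = 1440 − 395 = 1045 minutes, the level fell by a factor of 82.7/3.35 ≈ 24.687.
n = log₂(24.687) ≈ 4.6257 half-lives, so t½ = 1045/4.6257 ≈ 225.91 minutes.
From t = 1440 to t = 1520: 3.35 × (1/2)^((1520−1440)/225.91) ≈ 2.6209 pmol.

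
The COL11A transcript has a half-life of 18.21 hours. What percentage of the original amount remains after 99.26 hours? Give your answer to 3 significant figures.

2.29%

n = 99.26/18.21 ≈ 5.4509 half-lives.
Fraction remaining = (1/2)^5.4509 ≈ 0.022863, i.e. 2.2863%.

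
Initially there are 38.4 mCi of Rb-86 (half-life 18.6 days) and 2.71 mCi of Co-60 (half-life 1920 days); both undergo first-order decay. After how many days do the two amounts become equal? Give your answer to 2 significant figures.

Set 38.4·(1/2)^(t/18.6) = 2.71·(1/2)^(t/1920).
Taking log₂: log₂(38.4/2.71) = t·(1/18.6 − 1/1920).
log₂(14.17) = 3.8247; 1/18.6 − 1/1920 = 0.053243.
t = 3.8247 / 0.053243 ≈ 71.836 days.

72 days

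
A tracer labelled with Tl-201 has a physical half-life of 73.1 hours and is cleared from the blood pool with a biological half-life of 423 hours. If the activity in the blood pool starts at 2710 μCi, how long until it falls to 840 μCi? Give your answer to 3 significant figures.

105 hours

1/t_eff = 1/t_phys + 1/t_biol = 1/73.1 + 1/423 = 0.016044 per hour.
t_eff = 73.1 × 423 / (73.1 + 423) ≈ 62.329 hours.
n = log₂(2710/840) ≈ 1.6898; t = 1.6898 × 62.329 ≈ 105.33 hours.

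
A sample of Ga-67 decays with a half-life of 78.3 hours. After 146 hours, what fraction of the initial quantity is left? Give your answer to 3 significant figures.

0.275

n = 146/78.3 ≈ 1.8646 half-lives.
Fraction remaining = (1/2)^1.8646 ≈ 0.27459.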